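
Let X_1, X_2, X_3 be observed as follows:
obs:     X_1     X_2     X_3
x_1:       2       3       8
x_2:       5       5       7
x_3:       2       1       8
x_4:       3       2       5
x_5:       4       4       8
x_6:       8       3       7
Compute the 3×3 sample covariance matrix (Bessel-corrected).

Step 1 — column means:
  mean(X_1) = (2 + 5 + 2 + 3 + 4 + 8) / 6 = 24/6 = 4
  mean(X_2) = (3 + 5 + 1 + 2 + 4 + 3) / 6 = 18/6 = 3
  mean(X_3) = (8 + 7 + 8 + 5 + 8 + 7) / 6 = 43/6 = 7.1667

Step 2 — sample covariance S[i,j] = (1/(n-1)) · Σ_k (x_{k,i} - mean_i) · (x_{k,j} - mean_j), with n-1 = 5.
  S[X_1,X_1] = ((-2)·(-2) + (1)·(1) + (-2)·(-2) + (-1)·(-1) + (0)·(0) + (4)·(4)) / 5 = 26/5 = 5.2
  S[X_1,X_2] = ((-2)·(0) + (1)·(2) + (-2)·(-2) + (-1)·(-1) + (0)·(1) + (4)·(0)) / 5 = 7/5 = 1.4
  S[X_1,X_3] = ((-2)·(0.8333) + (1)·(-0.1667) + (-2)·(0.8333) + (-1)·(-2.1667) + (0)·(0.8333) + (4)·(-0.1667)) / 5 = -2/5 = -0.4
  S[X_2,X_2] = ((0)·(0) + (2)·(2) + (-2)·(-2) + (-1)·(-1) + (1)·(1) + (0)·(0)) / 5 = 10/5 = 2
  S[X_2,X_3] = ((0)·(0.8333) + (2)·(-0.1667) + (-2)·(0.8333) + (-1)·(-2.1667) + (1)·(0.8333) + (0)·(-0.1667)) / 5 = 1/5 = 0.2
  S[X_3,X_3] = ((0.8333)·(0.8333) + (-0.1667)·(-0.1667) + (0.8333)·(0.8333) + (-2.1667)·(-2.1667) + (0.8333)·(0.8333) + (-0.1667)·(-0.1667)) / 5 = 6.8333/5 = 1.3667

S is symmetric (S[j,i] = S[i,j]). Assembling:

S = [[5.2, 1.4, -0.4],
 [1.4, 2, 0.2],
 [-0.4, 0.2, 1.3667]]


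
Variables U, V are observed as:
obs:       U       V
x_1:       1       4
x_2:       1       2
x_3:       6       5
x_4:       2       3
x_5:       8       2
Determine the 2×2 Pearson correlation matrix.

Step 1 — column means:
  mean(U) = (1 + 1 + 6 + 2 + 8) / 5 = 18/5 = 3.6
  mean(V) = (4 + 2 + 5 + 3 + 2) / 5 = 16/5 = 3.2

Step 2 — sample variances and covariances s[i,j] = (1/(n-1)) · Σ_k (x_{k,i} - mean_i) · (x_{k,j} - mean_j), with n-1 = 4:
  s[U,U] = ((-2.6)·(-2.6) + (-2.6)·(-2.6) + (2.4)·(2.4) + (-1.6)·(-1.6) + (4.4)·(4.4)) / 4 = 41.2/4 = 10.3
  s[U,V] = ((-2.6)·(0.8) + (-2.6)·(-1.2) + (2.4)·(1.8) + (-1.6)·(-0.2) + (4.4)·(-1.2)) / 4 = 0.4/4 = 0.1
  s[V,V] = ((0.8)·(0.8) + (-1.2)·(-1.2) + (1.8)·(1.8) + (-0.2)·(-0.2) + (-1.2)·(-1.2)) / 4 = 6.8/4 = 1.7
  Sample standard deviations s_i = √(s[i,i]):
  s(U) = √(10.3) = 3.2094
  s(V) = √(1.7) = 1.3038

Step 3 — r_{ij} = s_{ij} / (s_i · s_j):
  r[U,U] = 1 (diagonal).
  r[U,V] = 0.1 / (3.2094 · 1.3038) = 0.1 / 4.1845 = 0.0239
  r[V,V] = 1 (diagonal).

R is symmetric with unit diagonal. Assembling:

R = [[1, 0.0239],
 [0.0239, 1]]


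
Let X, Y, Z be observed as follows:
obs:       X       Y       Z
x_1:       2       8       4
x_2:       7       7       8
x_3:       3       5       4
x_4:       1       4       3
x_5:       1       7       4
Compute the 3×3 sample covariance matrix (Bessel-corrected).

Step 1 — column means:
  mean(X) = (2 + 7 + 3 + 1 + 1) / 5 = 14/5 = 2.8
  mean(Y) = (8 + 7 + 5 + 4 + 7) / 5 = 31/5 = 6.2
  mean(Z) = (4 + 8 + 4 + 3 + 4) / 5 = 23/5 = 4.6

Step 2 — sample covariance S[i,j] = (1/(n-1)) · Σ_k (x_{k,i} - mean_i) · (x_{k,j} - mean_j), with n-1 = 4.
  S[X,X] = ((-0.8)·(-0.8) + (4.2)·(4.2) + (0.2)·(0.2) + (-1.8)·(-1.8) + (-1.8)·(-1.8)) / 4 = 24.8/4 = 6.2
  S[X,Y] = ((-0.8)·(1.8) + (4.2)·(0.8) + (0.2)·(-1.2) + (-1.8)·(-2.2) + (-1.8)·(0.8)) / 4 = 4.2/4 = 1.05
  S[X,Z] = ((-0.8)·(-0.6) + (4.2)·(3.4) + (0.2)·(-0.6) + (-1.8)·(-1.6) + (-1.8)·(-0.6)) / 4 = 18.6/4 = 4.65
  S[Y,Y] = ((1.8)·(1.8) + (0.8)·(0.8) + (-1.2)·(-1.2) + (-2.2)·(-2.2) + (0.8)·(0.8)) / 4 = 10.8/4 = 2.7
  S[Y,Z] = ((1.8)·(-0.6) + (0.8)·(3.4) + (-1.2)·(-0.6) + (-2.2)·(-1.6) + (0.8)·(-0.6)) / 4 = 5.4/4 = 1.35
  S[Z,Z] = ((-0.6)·(-0.6) + (3.4)·(3.4) + (-0.6)·(-0.6) + (-1.6)·(-1.6) + (-0.6)·(-0.6)) / 4 = 15.2/4 = 3.8

S is symmetric (S[j,i] = S[i,j]). Assembling:

S = [[6.2, 1.05, 4.65],
 [1.05, 2.7, 1.35],
 [4.65, 1.35, 3.8]]


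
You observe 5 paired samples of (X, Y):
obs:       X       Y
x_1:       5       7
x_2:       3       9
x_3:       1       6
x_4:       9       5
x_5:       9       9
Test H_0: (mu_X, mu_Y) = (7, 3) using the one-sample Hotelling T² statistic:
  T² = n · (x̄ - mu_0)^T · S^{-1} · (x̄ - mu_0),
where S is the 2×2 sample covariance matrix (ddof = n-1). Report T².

Step 1 — sample mean vector:
  mean(X) = (5 + 3 + 1 + 9 + 9) / 5 = 27/5 = 5.4
  mean(Y) = (7 + 9 + 6 + 5 + 9) / 5 = 36/5 = 7.2
  x̄ = (5.4, 7.2),  deviation x̄ - mu_0 = (5.4, 7.2) - (7, 3) = (-1.6, 4.2).

Step 2 — sample covariance matrix, S[i,j] = (1/(n-1)) · Σ_k (x_{k,i} - mean_i) · (x_{k,j} - mean_j), divisor n-1 = 4:
  S[X,X] = ((-0.4)·(-0.4) + (-2.4)·(-2.4) + (-4.4)·(-4.4) + (3.6)·(3.6) + (3.6)·(3.6)) / 4 = 51.2/4 = 12.8
  S[X,Y] = ((-0.4)·(-0.2) + (-2.4)·(1.8) + (-4.4)·(-1.2) + (3.6)·(-2.2) + (3.6)·(1.8)) / 4 = -0.4/4 = -0.1
  S[Y,Y] = ((-0.2)·(-0.2) + (1.8)·(1.8) + (-1.2)·(-1.2) + (-2.2)·(-2.2) + (1.8)·(1.8)) / 4 = 12.8/4 = 3.2
  S = [[12.8, -0.1],
 [-0.1, 3.2]].

Step 3 — invert S. det(S) = 12.8·3.2 - (-0.1)² = 40.95.
  S^{-1} = (1/det) · [[d, -b], [-b, a]] = [[0.0781, 0.0024],
 [0.0024, 0.3126]].

Step 4 — quadratic form (x̄ - mu_0)^T · S^{-1} · (x̄ - mu_0):
  S^{-1} · (x̄ - mu_0) = (-0.1148, 1.3089),
  (x̄ - mu_0)^T · [...] = (-1.6)·(-0.1148) + (4.2)·(1.3089) = 5.6811.

Step 5 — scale by n: T² = 5 · 5.6811 = 28.4054.

T² ≈ 28.4054


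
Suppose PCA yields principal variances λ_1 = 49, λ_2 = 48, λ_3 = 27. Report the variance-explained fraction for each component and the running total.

Step 1 — total variance = trace(Sigma) = Σ λ_i = 49 + 48 + 27 = 124.

Step 2 — fraction explained by component i = λ_i / Σ λ:
  PC1: 49/124 = 0.3952
  PC2: 48/124 = 0.3871
  PC3: 27/124 = 0.2177

Step 3 — cumulative fraction after k components = (λ_1 + ... + λ_k) / Σ λ:
  k = 1: 49/124 = 0.3952
  k = 2: (49 + 48)/124 = 97/124 = 0.7823
  k = 3: (49 + 48 + 27)/124 = 124/124 = 1

Summary (fraction, with percent):

explained: PC1 0.3952 (39.52%), PC2 0.3871 (38.71%), PC3 0.2177 (21.77%);  cumulative: 0.3952, 0.7823, 1


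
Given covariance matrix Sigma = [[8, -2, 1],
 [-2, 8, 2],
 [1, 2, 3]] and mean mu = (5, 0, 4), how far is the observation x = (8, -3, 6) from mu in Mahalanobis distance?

Step 1 — centre the observation: (x - mu) = (3, -3, 2).

Step 2 — invert Sigma (cofactor / det for 3×3, or solve directly):
  Sigma^{-1} = [[0.1515, 0.0606, -0.0909],
 [0.0606, 0.1742, -0.1364],
 [-0.0909, -0.1364, 0.4545]].

Step 3 — form the quadratic (x - mu)^T · Sigma^{-1} · (x - mu):
  Sigma^{-1} · (x - mu) = (0.0909, -0.6136, 1.0455).
  (x - mu)^T · [Sigma^{-1} · (x - mu)] = (3)·(0.0909) + (-3)·(-0.6136) + (2)·(1.0455) = 4.2045.

Step 4 — take square root: d = √(4.2045) ≈ 2.0505.

d(x, mu) = √(4.2045) ≈ 2.0505


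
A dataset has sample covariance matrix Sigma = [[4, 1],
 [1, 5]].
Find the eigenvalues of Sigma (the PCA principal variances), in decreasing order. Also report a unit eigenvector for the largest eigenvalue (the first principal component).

Step 1 — characteristic polynomial of 2×2 Sigma:
  det(Sigma - λI) = λ² - trace · λ + det = 0.
  trace = 4 + 5 = 9, det = 4·5 - (1)² = 19.
Step 2 — discriminant:
  Δ = trace² - 4·det = 81 - 76 = 5.
Step 3 — eigenvalues:
  λ = (trace ± √Δ)/2 = (9 ± 2.2361)/2,
  λ_1 = 5.618,  λ_2 = 3.382.

Step 4 — unit eigenvector for λ_1: solve (Sigma - λ_1 I)v = 0. First row:
  (4 - 5.618)·v_x + (1)·v_y = 0, i.e. (-1.618)·v_x + (1)·v_y = 0,
  so v ∝ (b, λ_1 - a) = (1, 1.618) = u.
  ||u|| = √((1)² + (1.618)²) = √(3.618) ≈ 1.9021,
  v_1 = u/||u|| ≈ (0.5257, 0.8507) (||v_1|| = 1).

λ_1 = 5.618,  λ_2 = 3.382;  v_1 ≈ (0.5257, 0.8507)


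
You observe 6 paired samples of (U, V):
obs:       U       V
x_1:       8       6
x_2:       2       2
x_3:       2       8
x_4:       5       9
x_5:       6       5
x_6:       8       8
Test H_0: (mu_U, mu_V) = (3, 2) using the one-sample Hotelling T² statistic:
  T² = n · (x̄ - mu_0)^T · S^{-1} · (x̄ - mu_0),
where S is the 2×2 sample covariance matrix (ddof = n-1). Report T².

Step 1 — sample mean vector:
  mean(U) = (8 + 2 + 2 + 5 + 6 + 8) / 6 = 31/6 = 5.1667
  mean(V) = (6 + 2 + 8 + 9 + 5 + 8) / 6 = 38/6 = 6.3333
  x̄ = (5.1667, 6.3333),  deviation x̄ - mu_0 = (5.1667, 6.3333) - (3, 2) = (2.1667, 4.3333).

Step 2 — sample covariance matrix, S[i,j] = (1/(n-1)) · Σ_k (x_{k,i} - mean_i) · (x_{k,j} - mean_j), divisor n-1 = 5:
  S[U,U] = ((2.8333)·(2.8333) + (-3.1667)·(-3.1667) + (-3.1667)·(-3.1667) + (-0.1667)·(-0.1667) + (0.8333)·(0.8333) + (2.8333)·(2.8333)) / 5 = 36.8333/5 = 7.3667
  S[U,V] = ((2.8333)·(-0.3333) + (-3.1667)·(-4.3333) + (-3.1667)·(1.6667) + (-0.1667)·(2.6667) + (0.8333)·(-1.3333) + (2.8333)·(1.6667)) / 5 = 10.6667/5 = 2.1333
  S[V,V] = ((-0.3333)·(-0.3333) + (-4.3333)·(-4.3333) + (1.6667)·(1.6667) + (2.6667)·(2.6667) + (-1.3333)·(-1.3333) + (1.6667)·(1.6667)) / 5 = 33.3333/5 = 6.6667
  S = [[7.3667, 2.1333],
 [2.1333, 6.6667]].

Step 3 — invert S. det(S) = 7.3667·6.6667 - (2.1333)² = 44.56.
  S^{-1} = (1/det) · [[d, -b], [-b, a]] = [[0.1496, -0.0479],
 [-0.0479, 0.1653]].

Step 4 — quadratic form (x̄ - mu_0)^T · S^{-1} · (x̄ - mu_0):
  S^{-1} · (x̄ - mu_0) = (0.1167, 0.6127),
  (x̄ - mu_0)^T · [...] = (2.1667)·(0.1167) + (4.3333)·(0.6127) = 2.9077.

Step 5 — scale by n: T² = 6 · 2.9077 = 17.4461.

T² ≈ 17.4461


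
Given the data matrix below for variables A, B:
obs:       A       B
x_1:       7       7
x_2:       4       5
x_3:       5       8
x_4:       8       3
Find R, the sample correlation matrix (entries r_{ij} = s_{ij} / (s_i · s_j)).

Step 1 — column means:
  mean(A) = (7 + 4 + 5 + 8) / 4 = 24/4 = 6
  mean(B) = (7 + 5 + 8 + 3) / 4 = 23/4 = 5.75

Step 2 — sample variances and covariances s[i,j] = (1/(n-1)) · Σ_k (x_{k,i} - mean_i) · (x_{k,j} - mean_j), with n-1 = 3:
  s[A,A] = ((1)·(1) + (-2)·(-2) + (-1)·(-1) + (2)·(2)) / 3 = 10/3 = 3.3333
  s[A,B] = ((1)·(1.25) + (-2)·(-0.75) + (-1)·(2.25) + (2)·(-2.75)) / 3 = -5/3 = -1.6667
  s[B,B] = ((1.25)·(1.25) + (-0.75)·(-0.75) + (2.25)·(2.25) + (-2.75)·(-2.75)) / 3 = 14.75/3 = 4.9167
  Sample standard deviations s_i = √(s[i,i]):
  s(A) = √(3.3333) = 1.8257
  s(B) = √(4.9167) = 2.2174

Step 3 — r_{ij} = s_{ij} / (s_i · s_j):
  r[A,A] = 1 (diagonal).
  r[A,B] = -1.6667 / (1.8257 · 2.2174) = -1.6667 / 4.0483 = -0.4117
  r[B,B] = 1 (diagonal).

R is symmetric with unit diagonal. Assembling:

R = [[1, -0.4117],
 [-0.4117, 1]]


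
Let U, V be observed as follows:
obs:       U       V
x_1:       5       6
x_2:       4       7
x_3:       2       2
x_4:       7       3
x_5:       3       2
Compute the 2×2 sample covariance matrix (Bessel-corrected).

Step 1 — column means:
  mean(U) = (5 + 4 + 2 + 7 + 3) / 5 = 21/5 = 4.2
  mean(V) = (6 + 7 + 2 + 3 + 2) / 5 = 20/5 = 4

Step 2 — sample covariance S[i,j] = (1/(n-1)) · Σ_k (x_{k,i} - mean_i) · (x_{k,j} - mean_j), with n-1 = 4.
  S[U,U] = ((0.8)·(0.8) + (-0.2)·(-0.2) + (-2.2)·(-2.2) + (2.8)·(2.8) + (-1.2)·(-1.2)) / 4 = 14.8/4 = 3.7
  S[U,V] = ((0.8)·(2) + (-0.2)·(3) + (-2.2)·(-2) + (2.8)·(-1) + (-1.2)·(-2)) / 4 = 5/4 = 1.25
  S[V,V] = ((2)·(2) + (3)·(3) + (-2)·(-2) + (-1)·(-1) + (-2)·(-2)) / 4 = 22/4 = 5.5

S is symmetric (S[j,i] = S[i,j]). Assembling:

S = [[3.7, 1.25],
 [1.25, 5.5]]


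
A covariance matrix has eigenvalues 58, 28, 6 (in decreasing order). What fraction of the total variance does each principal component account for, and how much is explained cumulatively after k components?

Step 1 — total variance = trace(Sigma) = Σ λ_i = 58 + 28 + 6 = 92.

Step 2 — fraction explained by component i = λ_i / Σ λ:
  PC1: 58/92 = 0.6304
  PC2: 28/92 = 0.3043
  PC3: 6/92 = 0.0652

Step 3 — cumulative fraction after k components = (λ_1 + ... + λ_k) / Σ λ:
  k = 1: 58/92 = 0.6304
  k = 2: (58 + 28)/92 = 86/92 = 0.9348
  k = 3: (58 + 28 + 6)/92 = 92/92 = 1

Summary (fraction, with percent):

explained: PC1 0.6304 (63.04%), PC2 0.3043 (30.43%), PC3 0.0652 (6.52%);  cumulative: 0.6304, 0.9348, 1


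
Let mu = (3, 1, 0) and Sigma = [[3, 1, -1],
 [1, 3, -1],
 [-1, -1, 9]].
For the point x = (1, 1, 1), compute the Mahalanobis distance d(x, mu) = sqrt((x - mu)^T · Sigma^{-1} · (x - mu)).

Step 1 — centre the observation: (x - mu) = (-2, 0, 1).

Step 2 — invert Sigma (cofactor / det for 3×3, or solve directly):
  Sigma^{-1} = [[0.3824, -0.1176, 0.0294],
 [-0.1176, 0.3824, 0.0294],
 [0.0294, 0.0294, 0.1176]].

Step 3 — form the quadratic (x - mu)^T · Sigma^{-1} · (x - mu):
  Sigma^{-1} · (x - mu) = (-0.7353, 0.2647, 0.0588).
  (x - mu)^T · [Sigma^{-1} · (x - mu)] = (-2)·(-0.7353) + (0)·(0.2647) + (1)·(0.0588) = 1.5294.

Step 4 — take square root: d = √(1.5294) ≈ 1.2367.

d(x, mu) = √(1.5294) ≈ 1.2367


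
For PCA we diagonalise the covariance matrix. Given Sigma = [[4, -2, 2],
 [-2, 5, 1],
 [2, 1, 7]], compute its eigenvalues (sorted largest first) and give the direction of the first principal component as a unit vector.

Step 1 — characteristic polynomial p(λ) = det(λI - Sigma) = λ³ - tr·λ² + c_1·λ - det, where tr = trace, c_1 = sum of the principal 2×2 minors, det = det(Sigma):
  tr = 4 + 5 + 7 = 16,
  c_1 = (4·5 - (-2)²) + (4·7 - (2)²) + (5·7 - (1)²) = 16 + 24 + 34 = 74,
  det = 4·(5·7 - (1)²) - (-2)·((-2)·7 - (1)·(2)) + (2)·((-2)·(1) - 5·(2)) = 4·(34) - (-2)·(-16) + (2)·(-12) = 80.
  So p(λ) = λ³ - 16λ² + 74λ - 80.
Step 2 — look for an integer root (rational root theorem: any rational root is an integer divisor of 80). Testing λ = 8:
  p(8) = 512 - 1024 + 592 - 80 = 0  ✓
  Dividing out (λ - 8): p(λ) = (λ - 8)(λ² - 8λ + 10).
Step 3 — remaining eigenvalues from the quadratic λ² - 8λ + 10 = 0:
  Δ = 8² - 4·10 = 64 - 40 = 24,  λ = (8 ± √24)/2 = (8 ± 4.899)/2 ≈ 6.4495 or 1.5505.
  Sorted: λ_1 = 8,  λ_2 = 6.4495,  λ_3 = 1.5505  (check: sum = 16 = tr ✓).

Step 4 — unit eigenvector for λ_1 = 8: v spans the null space of (Sigma - λ_1 I), whose rows are
  r_1 = (-4, -2, 2),  r_2 = (-2, -3, 1),  r_3 = (2, 1, -1).
  v is orthogonal to every row, so take v ∝ r_1 × r_2 = ((-2)·(1) - (2)·(-3), (2)·(-2) - (-4)·(1), (-4)·(-3) - (-2)·(-2)) = (4, 0, 8).
  Rescale (divide by 4): u = (1, 0, 2).
  ||u|| = √((1)² + (0)² + (2)²) = √(5) ≈ 2.2361,  v_1 = u/||u|| ≈ (0.4472, 0, 0.8944) (||v_1|| = 1).

λ_1 = 8,  λ_2 = 6.4495,  λ_3 = 1.5505;  v_1 ≈ (0.4472, 0, 0.8944)


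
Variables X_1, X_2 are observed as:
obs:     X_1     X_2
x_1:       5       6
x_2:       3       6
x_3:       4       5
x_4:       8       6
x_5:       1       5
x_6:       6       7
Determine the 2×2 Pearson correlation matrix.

Step 1 — column means:
  mean(X_1) = (5 + 3 + 4 + 8 + 1 + 6) / 6 = 27/6 = 4.5
  mean(X_2) = (6 + 6 + 5 + 6 + 5 + 7) / 6 = 35/6 = 5.8333

Step 2 — sample variances and covariances s[i,j] = (1/(n-1)) · Σ_k (x_{k,i} - mean_i) · (x_{k,j} - mean_j), with n-1 = 5:
  s[X_1,X_1] = ((0.5)·(0.5) + (-1.5)·(-1.5) + (-0.5)·(-0.5) + (3.5)·(3.5) + (-3.5)·(-3.5) + (1.5)·(1.5)) / 5 = 29.5/5 = 5.9
  s[X_1,X_2] = ((0.5)·(0.1667) + (-1.5)·(0.1667) + (-0.5)·(-0.8333) + (3.5)·(0.1667) + (-3.5)·(-0.8333) + (1.5)·(1.1667)) / 5 = 5.5/5 = 1.1
  s[X_2,X_2] = ((0.1667)·(0.1667) + (0.1667)·(0.1667) + (-0.8333)·(-0.8333) + (0.1667)·(0.1667) + (-0.8333)·(-0.8333) + (1.1667)·(1.1667)) / 5 = 2.8333/5 = 0.5667
  Sample standard deviations s_i = √(s[i,i]):
  s(X_1) = √(5.9) = 2.429
  s(X_2) = √(0.5667) = 0.7528

Step 3 — r_{ij} = s_{ij} / (s_i · s_j):
  r[X_1,X_1] = 1 (diagonal).
  r[X_1,X_2] = 1.1 / (2.429 · 0.7528) = 1.1 / 1.8285 = 0.6016
  r[X_2,X_2] = 1 (diagonal).

R is symmetric with unit diagonal. Assembling:

R = [[1, 0.6016],
 [0.6016, 1]]


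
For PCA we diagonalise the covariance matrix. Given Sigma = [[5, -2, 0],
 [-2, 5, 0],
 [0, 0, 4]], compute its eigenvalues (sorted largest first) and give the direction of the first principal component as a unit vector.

Step 1 — characteristic polynomial p(λ) = det(λI - Sigma) = λ³ - tr·λ² + c_1·λ - det, where tr = trace, c_1 = sum of the principal 2×2 minors, det = det(Sigma):
  tr = 5 + 5 + 4 = 14,
  c_1 = (5·5 - (-2)²) + (5·4 - (0)²) + (5·4 - (0)²) = 21 + 20 + 20 = 61,
  det = 5·(5·4 - (0)²) - (-2)·((-2)·4 - (0)·(0)) + (0)·((-2)·(0) - 5·(0)) = 5·(20) - (-2)·(-8) + (0)·(0) = 84.
  So p(λ) = λ³ - 14λ² + 61λ - 84.
Step 2 — look for an integer root (rational root theorem: any rational root is an integer divisor of 84). Testing λ = 3:
  p(3) = 27 - 126 + 183 - 84 = 0  ✓
  Dividing out (λ - 3): p(λ) = (λ - 3)(λ² - 11λ + 28).
Step 3 — remaining eigenvalues from the quadratic λ² - 11λ + 28 = 0:
  Δ = 11² - 4·28 = 121 - 112 = 9,  λ = (11 ± √9)/2 = (11 ± 3)/2 = 7 or 4.
  Sorted: λ_1 = 7,  λ_2 = 4,  λ_3 = 3  (check: sum = 14 = tr ✓).

Step 4 — unit eigenvector for λ_1 = 7: v spans the null space of (Sigma - λ_1 I), whose rows are
  r_1 = (-2, -2, 0),  r_2 = (-2, -2, 0),  r_3 = (0, 0, -3).
  v is orthogonal to every row, so take v ∝ r_1 × r_3 = ((-2)·(-3) - (0)·(0), (0)·(0) - (-2)·(-3), (-2)·(0) - (-2)·(0)) = (6, -6, 0).
  Rescale (divide by 6): u = (1, -1, 0).
  ||u|| = √((1)² + (-1)² + (0)²) = √(2) ≈ 1.4142,  v_1 = u/||u|| ≈ (0.7071, -0.7071, 0) (||v_1|| = 1).

λ_1 = 7,  λ_2 = 4,  λ_3 = 3;  v_1 ≈ (0.7071, -0.7071, 0)


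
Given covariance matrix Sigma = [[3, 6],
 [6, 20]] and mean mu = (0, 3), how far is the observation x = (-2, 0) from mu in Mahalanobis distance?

Step 1 — centre the observation: (x - mu) = (-2, -3).

Step 2 — invert Sigma. det(Sigma) = 3·20 - (6)² = 24.
  Sigma^{-1} = (1/det) · [[d, -b], [-b, a]] = [[0.8333, -0.25],
 [-0.25, 0.125]].

Step 3 — form the quadratic (x - mu)^T · Sigma^{-1} · (x - mu):
  Sigma^{-1} · (x - mu) = (-0.9167, 0.125).
  (x - mu)^T · [Sigma^{-1} · (x - mu)] = (-2)·(-0.9167) + (-3)·(0.125) = 1.4583.

Step 4 — take square root: d = √(1.4583) ≈ 1.2076.

d(x, mu) = √(1.4583) ≈ 1.2076


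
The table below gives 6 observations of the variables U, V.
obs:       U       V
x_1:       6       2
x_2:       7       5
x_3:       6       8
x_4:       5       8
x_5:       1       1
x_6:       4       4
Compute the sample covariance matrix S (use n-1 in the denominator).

Step 1 — column means:
  mean(U) = (6 + 7 + 6 + 5 + 1 + 4) / 6 = 29/6 = 4.8333
  mean(V) = (2 + 5 + 8 + 8 + 1 + 4) / 6 = 28/6 = 4.6667

Step 2 — sample covariance S[i,j] = (1/(n-1)) · Σ_k (x_{k,i} - mean_i) · (x_{k,j} - mean_j), with n-1 = 5.
  S[U,U] = ((1.1667)·(1.1667) + (2.1667)·(2.1667) + (1.1667)·(1.1667) + (0.1667)·(0.1667) + (-3.8333)·(-3.8333) + (-0.8333)·(-0.8333)) / 5 = 22.8333/5 = 4.5667
  S[U,V] = ((1.1667)·(-2.6667) + (2.1667)·(0.3333) + (1.1667)·(3.3333) + (0.1667)·(3.3333) + (-3.8333)·(-3.6667) + (-0.8333)·(-0.6667)) / 5 = 16.6667/5 = 3.3333
  S[V,V] = ((-2.6667)·(-2.6667) + (0.3333)·(0.3333) + (3.3333)·(3.3333) + (3.3333)·(3.3333) + (-3.6667)·(-3.6667) + (-0.6667)·(-0.6667)) / 5 = 43.3333/5 = 8.6667

S is symmetric (S[j,i] = S[i,j]). Assembling:

S = [[4.5667, 3.3333],
 [3.3333, 8.6667]]


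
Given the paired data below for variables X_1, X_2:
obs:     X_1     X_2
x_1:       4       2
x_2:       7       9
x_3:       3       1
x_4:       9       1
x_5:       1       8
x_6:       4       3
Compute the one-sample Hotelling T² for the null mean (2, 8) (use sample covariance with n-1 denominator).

Step 1 — sample mean vector:
  mean(X_1) = (4 + 7 + 3 + 9 + 1 + 4) / 6 = 28/6 = 4.6667
  mean(X_2) = (2 + 9 + 1 + 1 + 8 + 3) / 6 = 24/6 = 4
  x̄ = (4.6667, 4),  deviation x̄ - mu_0 = (4.6667, 4) - (2, 8) = (2.6667, -4).

Step 2 — sample covariance matrix, S[i,j] = (1/(n-1)) · Σ_k (x_{k,i} - mean_i) · (x_{k,j} - mean_j), divisor n-1 = 5:
  S[X_1,X_1] = ((-0.6667)·(-0.6667) + (2.3333)·(2.3333) + (-1.6667)·(-1.6667) + (4.3333)·(4.3333) + (-3.6667)·(-3.6667) + (-0.6667)·(-0.6667)) / 5 = 41.3333/5 = 8.2667
  S[X_1,X_2] = ((-0.6667)·(-2) + (2.3333)·(5) + (-1.6667)·(-3) + (4.3333)·(-3) + (-3.6667)·(4) + (-0.6667)·(-1)) / 5 = -9/5 = -1.8
  S[X_2,X_2] = ((-2)·(-2) + (5)·(5) + (-3)·(-3) + (-3)·(-3) + (4)·(4) + (-1)·(-1)) / 5 = 64/5 = 12.8
  S = [[8.2667, -1.8],
 [-1.8, 12.8]].

Step 3 — invert S. det(S) = 8.2667·12.8 - (-1.8)² = 102.5733.
  S^{-1} = (1/det) · [[d, -b], [-b, a]] = [[0.1248, 0.0175],
 [0.0175, 0.0806]].

Step 4 — quadratic form (x̄ - mu_0)^T · S^{-1} · (x̄ - mu_0):
  S^{-1} · (x̄ - mu_0) = (0.2626, -0.2756),
  (x̄ - mu_0)^T · [...] = (2.6667)·(0.2626) + (-4)·(-0.2756) = 1.8025.

Step 5 — scale by n: T² = 6 · 1.8025 = 10.815.

T² ≈ 10.815


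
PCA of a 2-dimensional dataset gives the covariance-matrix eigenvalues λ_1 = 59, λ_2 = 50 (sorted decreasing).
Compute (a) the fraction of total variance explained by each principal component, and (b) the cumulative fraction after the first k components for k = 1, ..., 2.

Step 1 — total variance = trace(Sigma) = Σ λ_i = 59 + 50 = 109.

Step 2 — fraction explained by component i = λ_i / Σ λ:
  PC1: 59/109 = 0.5413
  PC2: 50/109 = 0.4587

Step 3 — cumulative fraction after k components = (λ_1 + ... + λ_k) / Σ λ:
  k = 1: 59/109 = 0.5413
  k = 2: (59 + 50)/109 = 109/109 = 1

Summary (fraction, with percent):

explained: PC1 0.5413 (54.13%), PC2 0.4587 (45.87%);  cumulative: 0.5413, 1


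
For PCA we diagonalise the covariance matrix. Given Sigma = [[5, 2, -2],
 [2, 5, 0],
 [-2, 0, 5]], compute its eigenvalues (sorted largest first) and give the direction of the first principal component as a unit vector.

Step 1 — characteristic polynomial p(λ) = det(λI - Sigma) = λ³ - tr·λ² + c_1·λ - det, where tr = trace, c_1 = sum of the principal 2×2 minors, det = det(Sigma):
  tr = 5 + 5 + 5 = 15,
  c_1 = (5·5 - (2)²) + (5·5 - (-2)²) + (5·5 - (0)²) = 21 + 21 + 25 = 67,
  det = 5·(5·5 - (0)²) - (2)·((2)·5 - (0)·(-2)) + (-2)·((2)·(0) - 5·(-2)) = 5·(25) - (2)·(10) + (-2)·(10) = 85.
  So p(λ) = λ³ - 15λ² + 67λ - 85.
Step 2 — look for an integer root (rational root theorem: any rational root is an integer divisor of 85). Testing λ = 5:
  p(5) = 125 - 375 + 335 - 85 = 0  ✓
  Dividing out (λ - 5): p(λ) = (λ - 5)(λ² - 10λ + 17).
Step 3 — remaining eigenvalues from the quadratic λ² - 10λ + 17 = 0:
  Δ = 10² - 4·17 = 100 - 68 = 32,  λ = (10 ± √32)/2 = (10 ± 5.6569)/2 ≈ 7.8284 or 2.1716.
  Sorted: λ_1 = 7.8284,  λ_2 = 5,  λ_3 = 2.1716  (check: sum = 15 = tr ✓).

Step 4 — unit eigenvector for λ_1 ≈ 7.8284: v spans the null space of (Sigma - λ_1 I), whose rows are
  r_1 = (-2.8284, 2, -2),  r_2 = (2, -2.8284, 0),  r_3 = (-2, 0, -2.8284).
  v is orthogonal to every row, so take v ∝ r_1 × r_2 = ((2)·(0) - (-2)·(-2.8284), (-2)·(2) - (-2.8284)·(0), (-2.8284)·(-2.8284) - (2)·(2)) ≈ (-5.6569, -4, 4).
  Rescale (multiply by -1 so the first nonzero entry is positive): u = (5.6569, 4, -4).
  ||u|| = √((5.6569)² + (4)² + (-4)²) = √(64) ≈ 8,  v_1 = u/||u|| ≈ (0.7071, 0.5, -0.5) (||v_1|| = 1).

λ_1 = 7.8284,  λ_2 = 5,  λ_3 = 2.1716;  v_1 ≈ (0.7071, 0.5, -0.5)


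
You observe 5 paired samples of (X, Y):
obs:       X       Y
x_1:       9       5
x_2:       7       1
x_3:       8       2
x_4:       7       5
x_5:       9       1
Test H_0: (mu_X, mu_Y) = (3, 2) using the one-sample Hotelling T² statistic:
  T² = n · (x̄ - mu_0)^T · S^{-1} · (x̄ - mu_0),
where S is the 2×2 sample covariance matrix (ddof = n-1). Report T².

Step 1 — sample mean vector:
  mean(X) = (9 + 7 + 8 + 7 + 9) / 5 = 40/5 = 8
  mean(Y) = (5 + 1 + 2 + 5 + 1) / 5 = 14/5 = 2.8
  x̄ = (8, 2.8),  deviation x̄ - mu_0 = (8, 2.8) - (3, 2) = (5, 0.8).

Step 2 — sample covariance matrix, S[i,j] = (1/(n-1)) · Σ_k (x_{k,i} - mean_i) · (x_{k,j} - mean_j), divisor n-1 = 4:
  S[X,X] = ((1)·(1) + (-1)·(-1) + (0)·(0) + (-1)·(-1) + (1)·(1)) / 4 = 4/4 = 1
  S[X,Y] = ((1)·(2.2) + (-1)·(-1.8) + (0)·(-0.8) + (-1)·(2.2) + (1)·(-1.8)) / 4 = 0/4 = 0
  S[Y,Y] = ((2.2)·(2.2) + (-1.8)·(-1.8) + (-0.8)·(-0.8) + (2.2)·(2.2) + (-1.8)·(-1.8)) / 4 = 16.8/4 = 4.2
  S = [[1, 0],
 [0, 4.2]].

Step 3 — invert S. det(S) = 1·4.2 - (0)² = 4.2.
  S^{-1} = (1/det) · [[d, -b], [-b, a]] = [[1, 0],
 [0, 0.2381]].

Step 4 — quadratic form (x̄ - mu_0)^T · S^{-1} · (x̄ - mu_0):
  S^{-1} · (x̄ - mu_0) = (5, 0.1905),
  (x̄ - mu_0)^T · [...] = (5)·(5) + (0.8)·(0.1905) = 25.1524.

Step 5 — scale by n: T² = 5 · 25.1524 = 125.7619.

T² ≈ 125.7619


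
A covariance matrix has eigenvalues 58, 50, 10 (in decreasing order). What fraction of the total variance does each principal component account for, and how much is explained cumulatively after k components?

Step 1 — total variance = trace(Sigma) = Σ λ_i = 58 + 50 + 10 = 118.

Step 2 — fraction explained by component i = λ_i / Σ λ:
  PC1: 58/118 = 0.4915
  PC2: 50/118 = 0.4237
  PC3: 10/118 = 0.0847

Step 3 — cumulative fraction after k components = (λ_1 + ... + λ_k) / Σ λ:
  k = 1: 58/118 = 0.4915
  k = 2: (58 + 50)/118 = 108/118 = 0.9153
  k = 3: (58 + 50 + 10)/118 = 118/118 = 1

Summary (fraction, with percent):

explained: PC1 0.4915 (49.15%), PC2 0.4237 (42.37%), PC3 0.0847 (8.47%);  cumulative: 0.4915, 0.9153, 1


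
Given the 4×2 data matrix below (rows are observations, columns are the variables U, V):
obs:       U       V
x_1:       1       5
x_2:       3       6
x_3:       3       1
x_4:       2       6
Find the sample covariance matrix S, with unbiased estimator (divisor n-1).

Step 1 — column means:
  mean(U) = (1 + 3 + 3 + 2) / 4 = 9/4 = 2.25
  mean(V) = (5 + 6 + 1 + 6) / 4 = 18/4 = 4.5

Step 2 — sample covariance S[i,j] = (1/(n-1)) · Σ_k (x_{k,i} - mean_i) · (x_{k,j} - mean_j), with n-1 = 3.
  S[U,U] = ((-1.25)·(-1.25) + (0.75)·(0.75) + (0.75)·(0.75) + (-0.25)·(-0.25)) / 3 = 2.75/3 = 0.9167
  S[U,V] = ((-1.25)·(0.5) + (0.75)·(1.5) + (0.75)·(-3.5) + (-0.25)·(1.5)) / 3 = -2.5/3 = -0.8333
  S[V,V] = ((0.5)·(0.5) + (1.5)·(1.5) + (-3.5)·(-3.5) + (1.5)·(1.5)) / 3 = 17/3 = 5.6667

S is symmetric (S[j,i] = S[i,j]). Assembling:

S = [[0.9167, -0.8333],
 [-0.8333, 5.6667]]


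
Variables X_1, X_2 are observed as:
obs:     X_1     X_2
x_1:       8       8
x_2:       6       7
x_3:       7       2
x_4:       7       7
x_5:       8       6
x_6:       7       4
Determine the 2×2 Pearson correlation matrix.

Step 1 — column means:
  mean(X_1) = (8 + 6 + 7 + 7 + 8 + 7) / 6 = 43/6 = 7.1667
  mean(X_2) = (8 + 7 + 2 + 7 + 6 + 4) / 6 = 34/6 = 5.6667

Step 2 — sample variances and covariances s[i,j] = (1/(n-1)) · Σ_k (x_{k,i} - mean_i) · (x_{k,j} - mean_j), with n-1 = 5:
  s[X_1,X_1] = ((0.8333)·(0.8333) + (-1.1667)·(-1.1667) + (-0.1667)·(-0.1667) + (-0.1667)·(-0.1667) + (0.8333)·(0.8333) + (-0.1667)·(-0.1667)) / 5 = 2.8333/5 = 0.5667
  s[X_1,X_2] = ((0.8333)·(2.3333) + (-1.1667)·(1.3333) + (-0.1667)·(-3.6667) + (-0.1667)·(1.3333) + (0.8333)·(0.3333) + (-0.1667)·(-1.6667)) / 5 = 1.3333/5 = 0.2667
  s[X_2,X_2] = ((2.3333)·(2.3333) + (1.3333)·(1.3333) + (-3.6667)·(-3.6667) + (1.3333)·(1.3333) + (0.3333)·(0.3333) + (-1.6667)·(-1.6667)) / 5 = 25.3333/5 = 5.0667
  Sample standard deviations s_i = √(s[i,i]):
  s(X_1) = √(0.5667) = 0.7528
  s(X_2) = √(5.0667) = 2.2509

Step 3 — r_{ij} = s_{ij} / (s_i · s_j):
  r[X_1,X_1] = 1 (diagonal).
  r[X_1,X_2] = 0.2667 / (0.7528 · 2.2509) = 0.2667 / 1.6944 = 0.1574
  r[X_2,X_2] = 1 (diagonal).

R is symmetric with unit diagonal. Assembling:

R = [[1, 0.1574],
 [0.1574, 1]]


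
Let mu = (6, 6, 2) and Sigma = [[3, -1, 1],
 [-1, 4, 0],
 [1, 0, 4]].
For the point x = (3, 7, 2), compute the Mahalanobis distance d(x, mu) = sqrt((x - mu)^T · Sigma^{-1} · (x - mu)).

Step 1 — centre the observation: (x - mu) = (-3, 1, 0).

Step 2 — invert Sigma (cofactor / det for 3×3, or solve directly):
  Sigma^{-1} = [[0.4, 0.1, -0.1],
 [0.1, 0.275, -0.025],
 [-0.1, -0.025, 0.275]].

Step 3 — form the quadratic (x - mu)^T · Sigma^{-1} · (x - mu):
  Sigma^{-1} · (x - mu) = (-1.1, -0.025, 0.275).
  (x - mu)^T · [Sigma^{-1} · (x - mu)] = (-3)·(-1.1) + (1)·(-0.025) + (0)·(0.275) = 3.275.

Step 4 — take square root: d = √(3.275) ≈ 1.8097.

d(x, mu) = √(3.275) ≈ 1.8097


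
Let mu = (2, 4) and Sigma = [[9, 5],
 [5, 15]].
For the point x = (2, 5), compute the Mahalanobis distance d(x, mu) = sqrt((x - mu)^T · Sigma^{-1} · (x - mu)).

Step 1 — centre the observation: (x - mu) = (0, 1).

Step 2 — invert Sigma. det(Sigma) = 9·15 - (5)² = 110.
  Sigma^{-1} = (1/det) · [[d, -b], [-b, a]] = [[0.1364, -0.0455],
 [-0.0455, 0.0818]].

Step 3 — form the quadratic (x - mu)^T · Sigma^{-1} · (x - mu):
  Sigma^{-1} · (x - mu) = (-0.0455, 0.0818).
  (x - mu)^T · [Sigma^{-1} · (x - mu)] = (0)·(-0.0455) + (1)·(0.0818) = 0.0818.

Step 4 — take square root: d = √(0.0818) ≈ 0.286.

d(x, mu) = √(0.0818) ≈ 0.286


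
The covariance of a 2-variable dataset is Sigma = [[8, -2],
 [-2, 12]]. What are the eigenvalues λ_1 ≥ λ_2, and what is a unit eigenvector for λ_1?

Step 1 — characteristic polynomial of 2×2 Sigma:
  det(Sigma - λI) = λ² - trace · λ + det = 0.
  trace = 8 + 12 = 20, det = 8·12 - (-2)² = 92.
Step 2 — discriminant:
  Δ = trace² - 4·det = 400 - 368 = 32.
Step 3 — eigenvalues:
  λ = (trace ± √Δ)/2 = (20 ± 5.6569)/2,
  λ_1 = 12.8284,  λ_2 = 7.1716.

Step 4 — unit eigenvector for λ_1: solve (Sigma - λ_1 I)v = 0. First row:
  (8 - 12.8284)·v_x + (-2)·v_y = 0, i.e. (-4.8284)·v_x + (-2)·v_y = 0,
  so v ∝ (b, λ_1 - a) = (-2, 4.8284); multiply by -1 so the first entry is positive: u = (2, -4.8284).
  ||u|| = √((2)² + (-4.8284)²) = √(27.3137) ≈ 5.2263,
  v_1 = u/||u|| ≈ (0.3827, -0.9239) (||v_1|| = 1).

λ_1 = 12.8284,  λ_2 = 7.1716;  v_1 ≈ (0.3827, -0.9239)


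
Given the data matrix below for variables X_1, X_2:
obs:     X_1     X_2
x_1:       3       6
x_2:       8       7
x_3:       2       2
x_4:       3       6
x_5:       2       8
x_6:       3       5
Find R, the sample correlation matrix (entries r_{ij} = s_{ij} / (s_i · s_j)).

Step 1 — column means:
  mean(X_1) = (3 + 8 + 2 + 3 + 2 + 3) / 6 = 21/6 = 3.5
  mean(X_2) = (6 + 7 + 2 + 6 + 8 + 5) / 6 = 34/6 = 5.6667

Step 2 — sample variances and covariances s[i,j] = (1/(n-1)) · Σ_k (x_{k,i} - mean_i) · (x_{k,j} - mean_j), with n-1 = 5:
  s[X_1,X_1] = ((-0.5)·(-0.5) + (4.5)·(4.5) + (-1.5)·(-1.5) + (-0.5)·(-0.5) + (-1.5)·(-1.5) + (-0.5)·(-0.5)) / 5 = 25.5/5 = 5.1
  s[X_1,X_2] = ((-0.5)·(0.3333) + (4.5)·(1.3333) + (-1.5)·(-3.6667) + (-0.5)·(0.3333) + (-1.5)·(2.3333) + (-0.5)·(-0.6667)) / 5 = 8/5 = 1.6
  s[X_2,X_2] = ((0.3333)·(0.3333) + (1.3333)·(1.3333) + (-3.6667)·(-3.6667) + (0.3333)·(0.3333) + (2.3333)·(2.3333) + (-0.6667)·(-0.6667)) / 5 = 21.3333/5 = 4.2667
  Sample standard deviations s_i = √(s[i,i]):
  s(X_1) = √(5.1) = 2.2583
  s(X_2) = √(4.2667) = 2.0656

Step 3 — r_{ij} = s_{ij} / (s_i · s_j):
  r[X_1,X_1] = 1 (diagonal).
  r[X_1,X_2] = 1.6 / (2.2583 · 2.0656) = 1.6 / 4.6648 = 0.343
  r[X_2,X_2] = 1 (diagonal).

R is symmetric with unit diagonal. Assembling:

R = [[1, 0.343],
 [0.343, 1]]


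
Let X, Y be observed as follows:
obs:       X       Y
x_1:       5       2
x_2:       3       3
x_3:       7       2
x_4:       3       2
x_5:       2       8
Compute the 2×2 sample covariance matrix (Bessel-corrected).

Step 1 — column means:
  mean(X) = (5 + 3 + 7 + 3 + 2) / 5 = 20/5 = 4
  mean(Y) = (2 + 3 + 2 + 2 + 8) / 5 = 17/5 = 3.4

Step 2 — sample covariance S[i,j] = (1/(n-1)) · Σ_k (x_{k,i} - mean_i) · (x_{k,j} - mean_j), with n-1 = 4.
  S[X,X] = ((1)·(1) + (-1)·(-1) + (3)·(3) + (-1)·(-1) + (-2)·(-2)) / 4 = 16/4 = 4
  S[X,Y] = ((1)·(-1.4) + (-1)·(-0.4) + (3)·(-1.4) + (-1)·(-1.4) + (-2)·(4.6)) / 4 = -13/4 = -3.25
  S[Y,Y] = ((-1.4)·(-1.4) + (-0.4)·(-0.4) + (-1.4)·(-1.4) + (-1.4)·(-1.4) + (4.6)·(4.6)) / 4 = 27.2/4 = 6.8

S is symmetric (S[j,i] = S[i,j]). Assembling:

S = [[4, -3.25],
 [-3.25, 6.8]]


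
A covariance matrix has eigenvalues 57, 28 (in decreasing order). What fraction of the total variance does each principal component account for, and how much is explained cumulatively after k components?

Step 1 — total variance = trace(Sigma) = Σ λ_i = 57 + 28 = 85.

Step 2 — fraction explained by component i = λ_i / Σ λ:
  PC1: 57/85 = 0.6706
  PC2: 28/85 = 0.3294

Step 3 — cumulative fraction after k components = (λ_1 + ... + λ_k) / Σ λ:
  k = 1: 57/85 = 0.6706
  k = 2: (57 + 28)/85 = 85/85 = 1

Summary (fraction, with percent):

explained: PC1 0.6706 (67.06%), PC2 0.3294 (32.94%);  cumulative: 0.6706, 1


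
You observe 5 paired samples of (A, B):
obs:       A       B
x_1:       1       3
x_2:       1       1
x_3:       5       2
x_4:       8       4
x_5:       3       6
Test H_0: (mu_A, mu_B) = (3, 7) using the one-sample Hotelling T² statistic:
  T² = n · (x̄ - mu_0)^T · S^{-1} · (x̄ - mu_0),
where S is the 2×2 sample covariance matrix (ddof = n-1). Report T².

Step 1 — sample mean vector:
  mean(A) = (1 + 1 + 5 + 8 + 3) / 5 = 18/5 = 3.6
  mean(B) = (3 + 1 + 2 + 4 + 6) / 5 = 16/5 = 3.2
  x̄ = (3.6, 3.2),  deviation x̄ - mu_0 = (3.6, 3.2) - (3, 7) = (0.6, -3.8).

Step 2 — sample covariance matrix, S[i,j] = (1/(n-1)) · Σ_k (x_{k,i} - mean_i) · (x_{k,j} - mean_j), divisor n-1 = 4:
  S[A,A] = ((-2.6)·(-2.6) + (-2.6)·(-2.6) + (1.4)·(1.4) + (4.4)·(4.4) + (-0.6)·(-0.6)) / 4 = 35.2/4 = 8.8
  S[A,B] = ((-2.6)·(-0.2) + (-2.6)·(-2.2) + (1.4)·(-1.2) + (4.4)·(0.8) + (-0.6)·(2.8)) / 4 = 6.4/4 = 1.6
  S[B,B] = ((-0.2)·(-0.2) + (-2.2)·(-2.2) + (-1.2)·(-1.2) + (0.8)·(0.8) + (2.8)·(2.8)) / 4 = 14.8/4 = 3.7
  S = [[8.8, 1.6],
 [1.6, 3.7]].

Step 3 — invert S. det(S) = 8.8·3.7 - (1.6)² = 30.
  S^{-1} = (1/det) · [[d, -b], [-b, a]] = [[0.1233, -0.0533],
 [-0.0533, 0.2933]].

Step 4 — quadratic form (x̄ - mu_0)^T · S^{-1} · (x̄ - mu_0):
  S^{-1} · (x̄ - mu_0) = (0.2767, -1.1467),
  (x̄ - mu_0)^T · [...] = (0.6)·(0.2767) + (-3.8)·(-1.1467) = 4.5233.

Step 5 — scale by n: T² = 5 · 4.5233 = 22.6167.

T² ≈ 22.6167


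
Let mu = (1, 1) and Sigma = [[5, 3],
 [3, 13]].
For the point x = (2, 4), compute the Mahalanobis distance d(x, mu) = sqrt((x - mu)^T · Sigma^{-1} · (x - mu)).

Step 1 — centre the observation: (x - mu) = (1, 3).

Step 2 — invert Sigma. det(Sigma) = 5·13 - (3)² = 56.
  Sigma^{-1} = (1/det) · [[d, -b], [-b, a]] = [[0.2321, -0.0536],
 [-0.0536, 0.0893]].

Step 3 — form the quadratic (x - mu)^T · Sigma^{-1} · (x - mu):
  Sigma^{-1} · (x - mu) = (0.0714, 0.2143).
  (x - mu)^T · [Sigma^{-1} · (x - mu)] = (1)·(0.0714) + (3)·(0.2143) = 0.7143.

Step 4 — take square root: d = √(0.7143) ≈ 0.8452.

d(x, mu) = √(0.7143) ≈ 0.8452


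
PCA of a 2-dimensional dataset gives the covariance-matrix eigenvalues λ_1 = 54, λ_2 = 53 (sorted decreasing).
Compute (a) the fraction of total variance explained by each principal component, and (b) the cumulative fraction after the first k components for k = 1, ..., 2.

Step 1 — total variance = trace(Sigma) = Σ λ_i = 54 + 53 = 107.

Step 2 — fraction explained by component i = λ_i / Σ λ:
  PC1: 54/107 = 0.5047
  PC2: 53/107 = 0.4953

Step 3 — cumulative fraction after k components = (λ_1 + ... + λ_k) / Σ λ:
  k = 1: 54/107 = 0.5047
  k = 2: (54 + 53)/107 = 107/107 = 1

Summary (fraction, with percent):

explained: PC1 0.5047 (50.47%), PC2 0.4953 (49.53%);  cumulative: 0.5047, 1


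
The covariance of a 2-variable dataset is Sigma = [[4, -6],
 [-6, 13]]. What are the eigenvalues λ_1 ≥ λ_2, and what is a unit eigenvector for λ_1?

Step 1 — characteristic polynomial of 2×2 Sigma:
  det(Sigma - λI) = λ² - trace · λ + det = 0.
  trace = 4 + 13 = 17, det = 4·13 - (-6)² = 16.
Step 2 — discriminant:
  Δ = trace² - 4·det = 289 - 64 = 225.
Step 3 — eigenvalues:
  λ = (trace ± √Δ)/2 = (17 ± 15)/2,
  λ_1 = 16,  λ_2 = 1.

Step 4 — unit eigenvector for λ_1: solve (Sigma - λ_1 I)v = 0. First row:
  (4 - 16)·v_x + (-6)·v_y = 0, i.e. (-12)·v_x + (-6)·v_y = 0,
  so v ∝ (b, λ_1 - a) = (-6, 12); multiply by -1 so the first entry is positive: u = (6, -12).
  ||u|| = √((6)² + (-12)²) = √(180) ≈ 13.4164,
  v_1 = u/||u|| ≈ (0.4472, -0.8944) (||v_1|| = 1).

λ_1 = 16,  λ_2 = 1;  v_1 ≈ (0.4472, -0.8944)


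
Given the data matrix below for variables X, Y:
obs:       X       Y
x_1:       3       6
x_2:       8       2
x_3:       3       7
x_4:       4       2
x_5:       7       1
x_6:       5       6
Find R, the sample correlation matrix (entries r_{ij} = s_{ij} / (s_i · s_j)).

Step 1 — column means:
  mean(X) = (3 + 8 + 3 + 4 + 7 + 5) / 6 = 30/6 = 5
  mean(Y) = (6 + 2 + 7 + 2 + 1 + 6) / 6 = 24/6 = 4

Step 2 — sample variances and covariances s[i,j] = (1/(n-1)) · Σ_k (x_{k,i} - mean_i) · (x_{k,j} - mean_j), with n-1 = 5:
  s[X,X] = ((-2)·(-2) + (3)·(3) + (-2)·(-2) + (-1)·(-1) + (2)·(2) + (0)·(0)) / 5 = 22/5 = 4.4
  s[X,Y] = ((-2)·(2) + (3)·(-2) + (-2)·(3) + (-1)·(-2) + (2)·(-3) + (0)·(2)) / 5 = -20/5 = -4
  s[Y,Y] = ((2)·(2) + (-2)·(-2) + (3)·(3) + (-2)·(-2) + (-3)·(-3) + (2)·(2)) / 5 = 34/5 = 6.8
  Sample standard deviations s_i = √(s[i,i]):
  s(X) = √(4.4) = 2.0976
  s(Y) = √(6.8) = 2.6077

Step 3 — r_{ij} = s_{ij} / (s_i · s_j):
  r[X,X] = 1 (diagonal).
  r[X,Y] = -4 / (2.0976 · 2.6077) = -4 / 5.4699 = -0.7313
  r[Y,Y] = 1 (diagonal).

R is symmetric with unit diagonal. Assembling:

R = [[1, -0.7313],
 [-0.7313, 1]]


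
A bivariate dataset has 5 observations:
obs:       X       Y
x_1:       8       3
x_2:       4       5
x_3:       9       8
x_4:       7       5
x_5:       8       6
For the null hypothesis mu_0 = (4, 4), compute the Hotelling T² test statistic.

Step 1 — sample mean vector:
  mean(X) = (8 + 4 + 9 + 7 + 8) / 5 = 36/5 = 7.2
  mean(Y) = (3 + 5 + 8 + 5 + 6) / 5 = 27/5 = 5.4
  x̄ = (7.2, 5.4),  deviation x̄ - mu_0 = (7.2, 5.4) - (4, 4) = (3.2, 1.4).

Step 2 — sample covariance matrix, S[i,j] = (1/(n-1)) · Σ_k (x_{k,i} - mean_i) · (x_{k,j} - mean_j), divisor n-1 = 4:
  S[X,X] = ((0.8)·(0.8) + (-3.2)·(-3.2) + (1.8)·(1.8) + (-0.2)·(-0.2) + (0.8)·(0.8)) / 4 = 14.8/4 = 3.7
  S[X,Y] = ((0.8)·(-2.4) + (-3.2)·(-0.4) + (1.8)·(2.6) + (-0.2)·(-0.4) + (0.8)·(0.6)) / 4 = 4.6/4 = 1.15
  S[Y,Y] = ((-2.4)·(-2.4) + (-0.4)·(-0.4) + (2.6)·(2.6) + (-0.4)·(-0.4) + (0.6)·(0.6)) / 4 = 13.2/4 = 3.3
  S = [[3.7, 1.15],
 [1.15, 3.3]].

Step 3 — invert S. det(S) = 3.7·3.3 - (1.15)² = 10.8875.
  S^{-1} = (1/det) · [[d, -b], [-b, a]] = [[0.3031, -0.1056],
 [-0.1056, 0.3398]].

Step 4 — quadratic form (x̄ - mu_0)^T · S^{-1} · (x̄ - mu_0):
  S^{-1} · (x̄ - mu_0) = (0.822, 0.1378),
  (x̄ - mu_0)^T · [...] = (3.2)·(0.822) + (1.4)·(0.1378) = 2.8234.

Step 5 — scale by n: T² = 5 · 2.8234 = 14.1171.

T² ≈ 14.1171


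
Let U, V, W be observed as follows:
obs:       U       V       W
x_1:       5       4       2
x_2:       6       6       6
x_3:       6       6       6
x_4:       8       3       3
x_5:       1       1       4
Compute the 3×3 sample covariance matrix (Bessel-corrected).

Step 1 — column means:
  mean(U) = (5 + 6 + 6 + 8 + 1) / 5 = 26/5 = 5.2
  mean(V) = (4 + 6 + 6 + 3 + 1) / 5 = 20/5 = 4
  mean(W) = (2 + 6 + 6 + 3 + 4) / 5 = 21/5 = 4.2

Step 2 — sample covariance S[i,j] = (1/(n-1)) · Σ_k (x_{k,i} - mean_i) · (x_{k,j} - mean_j), with n-1 = 4.
  S[U,U] = ((-0.2)·(-0.2) + (0.8)·(0.8) + (0.8)·(0.8) + (2.8)·(2.8) + (-4.2)·(-4.2)) / 4 = 26.8/4 = 6.7
  S[U,V] = ((-0.2)·(0) + (0.8)·(2) + (0.8)·(2) + (2.8)·(-1) + (-4.2)·(-3)) / 4 = 13/4 = 3.25
  S[U,W] = ((-0.2)·(-2.2) + (0.8)·(1.8) + (0.8)·(1.8) + (2.8)·(-1.2) + (-4.2)·(-0.2)) / 4 = 0.8/4 = 0.2
  S[V,V] = ((0)·(0) + (2)·(2) + (2)·(2) + (-1)·(-1) + (-3)·(-3)) / 4 = 18/4 = 4.5
  S[V,W] = ((0)·(-2.2) + (2)·(1.8) + (2)·(1.8) + (-1)·(-1.2) + (-3)·(-0.2)) / 4 = 9/4 = 2.25
  S[W,W] = ((-2.2)·(-2.2) + (1.8)·(1.8) + (1.8)·(1.8) + (-1.2)·(-1.2) + (-0.2)·(-0.2)) / 4 = 12.8/4 = 3.2

S is symmetric (S[j,i] = S[i,j]). Assembling:

S = [[6.7, 3.25, 0.2],
 [3.25, 4.5, 2.25],
 [0.2, 2.25, 3.2]]


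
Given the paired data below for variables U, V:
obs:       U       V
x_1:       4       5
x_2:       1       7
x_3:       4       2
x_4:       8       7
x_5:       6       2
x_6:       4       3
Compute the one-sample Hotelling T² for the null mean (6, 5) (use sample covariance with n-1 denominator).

Step 1 — sample mean vector:
  mean(U) = (4 + 1 + 4 + 8 + 6 + 4) / 6 = 27/6 = 4.5
  mean(V) = (5 + 7 + 2 + 7 + 2 + 3) / 6 = 26/6 = 4.3333
  x̄ = (4.5, 4.3333),  deviation x̄ - mu_0 = (4.5, 4.3333) - (6, 5) = (-1.5, -0.6667).

Step 2 — sample covariance matrix, S[i,j] = (1/(n-1)) · Σ_k (x_{k,i} - mean_i) · (x_{k,j} - mean_j), divisor n-1 = 5:
  S[U,U] = ((-0.5)·(-0.5) + (-3.5)·(-3.5) + (-0.5)·(-0.5) + (3.5)·(3.5) + (1.5)·(1.5) + (-0.5)·(-0.5)) / 5 = 27.5/5 = 5.5
  S[U,V] = ((-0.5)·(0.6667) + (-3.5)·(2.6667) + (-0.5)·(-2.3333) + (3.5)·(2.6667) + (1.5)·(-2.3333) + (-0.5)·(-1.3333)) / 5 = -2/5 = -0.4
  S[V,V] = ((0.6667)·(0.6667) + (2.6667)·(2.6667) + (-2.3333)·(-2.3333) + (2.6667)·(2.6667) + (-2.3333)·(-2.3333) + (-1.3333)·(-1.3333)) / 5 = 27.3333/5 = 5.4667
  S = [[5.5, -0.4],
 [-0.4, 5.4667]].

Step 3 — invert S. det(S) = 5.5·5.4667 - (-0.4)² = 29.9067.
  S^{-1} = (1/det) · [[d, -b], [-b, a]] = [[0.1828, 0.0134],
 [0.0134, 0.1839]].

Step 4 — quadratic form (x̄ - mu_0)^T · S^{-1} · (x̄ - mu_0):
  S^{-1} · (x̄ - mu_0) = (-0.2831, -0.1427),
  (x̄ - mu_0)^T · [...] = (-1.5)·(-0.2831) + (-0.6667)·(-0.1427) = 0.5198.

Step 5 — scale by n: T² = 6 · 0.5198 = 3.1186.

T² ≈ 3.1186
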